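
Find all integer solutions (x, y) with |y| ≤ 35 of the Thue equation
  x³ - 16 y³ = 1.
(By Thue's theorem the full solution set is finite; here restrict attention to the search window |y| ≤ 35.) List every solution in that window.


The equation is x³ - 16y³ = 1. For fixed y, x³ = 16·y³ + 1, so a solution requires the RHS to be a perfect cube.
Strategy: iterate y from -35 to 35, compute RHS = 16·y³ + 1, and check whether it is a (positive or negative) perfect cube.
Check small values of y:
  y = 0: RHS = 1 = (1)³ ⇒ x = 1 works.
  y = 1: RHS = 17 is not a perfect cube.
  y = -1: RHS = -15 is not a perfect cube.
  y = 2: RHS = 129 is not a perfect cube.
  y = -2: RHS = -127 is not a perfect cube.
  y = 3: RHS = 433 is not a perfect cube.
  y = -3: RHS = -431 is not a perfect cube.
Continuing the search up to |y| = 35 finds no further solutions beyond those listed.
Collected solutions: (1, 0).

Solutions (with |y| ≤ 35): (1, 0).


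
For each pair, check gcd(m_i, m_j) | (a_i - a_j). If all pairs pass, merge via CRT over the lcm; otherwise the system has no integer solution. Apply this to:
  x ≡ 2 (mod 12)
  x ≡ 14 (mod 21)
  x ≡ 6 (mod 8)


Moduli 12, 21, 8 are not pairwise coprime, so CRT works modulo lcm(m_i) when all pairwise compatibility conditions hold.
Pairwise compatibility: gcd(m_i, m_j) must divide a_i - a_j for every pair.
Merge one congruence at a time:
  Start: x ≡ 2 (mod 12).
  Combine with x ≡ 14 (mod 21): gcd(12, 21) = 3; 14 - 2 = 12, which IS divisible by 3, so compatible.
    Write x = 2 + 12·t and substitute into x ≡ 14 (mod 21): 12·t ≡ 14 − 2 = 12 (mod 21).
    Divide the congruence (and modulus) by g = 3: 4·t ≡ 4 (mod 7).
    The inverse of 4 mod 7 is 2 (since 4·2 = 8 = 1·7 + 1), so t ≡ 2·4 = 8 ≡ 1 (mod 7).
    Then x = 2 + 12·1 = 14, valid modulo lcm(12, 21) = 84: x ≡ 14 (mod 84).
  Combine with x ≡ 6 (mod 8): gcd(84, 8) = 4; 6 - 14 = -8, which IS divisible by 4, so compatible.
    Write x = 14 + 84·t and substitute into x ≡ 6 (mod 8): 84·t ≡ 6 − 14 = -8 (mod 8).
    Divide the congruence (and modulus) by g = 4: 21·t ≡ -2 (mod 2).
    Reduce coefficients mod 2: 1·t ≡ 0 (mod 2).
    So t ≡ 0 (mod 2).
    Then x = 14 + 84·0 = 14, valid modulo lcm(84, 8) = 168: x ≡ 14 (mod 168).
Verify: 14 mod 12 = 2, 14 mod 21 = 14, 14 mod 8 = 6.

x ≡ 14 (mod 168).


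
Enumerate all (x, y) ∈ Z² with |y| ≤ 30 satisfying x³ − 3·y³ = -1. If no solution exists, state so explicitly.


The equation is x³ - 3y³ = -1. For fixed y, x³ = 3·y³ − 1, so a solution requires the RHS to be a perfect cube.
Strategy: iterate y from -30 to 30, compute RHS = 3·y³ − 1, and check whether it is a (positive or negative) perfect cube.
Check small values of y:
  y = 0: RHS = -1 = (-1)³ ⇒ x = -1 works.
  y = 1: RHS = 2 is not a perfect cube.
  y = -1: RHS = -4 is not a perfect cube.
  y = 2: RHS = 23 is not a perfect cube.
  y = -2: RHS = -25 is not a perfect cube.
  y = 3: RHS = 80 is not a perfect cube.
  y = -3: RHS = -82 is not a perfect cube.
Continuing the search up to |y| = 30 finds no further solutions beyond those listed.
Collected solutions: (-1, 0).

Solutions (with |y| ≤ 30): (-1, 0).


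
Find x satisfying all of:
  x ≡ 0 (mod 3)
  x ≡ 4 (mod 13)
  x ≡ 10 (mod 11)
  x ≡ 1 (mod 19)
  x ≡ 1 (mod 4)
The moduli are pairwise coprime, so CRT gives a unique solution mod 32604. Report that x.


Product of moduli M = 3 · 13 · 11 · 19 · 4 = 32604.
Merge one congruence at a time:
  Start: x ≡ 0 (mod 3).
  Combine with x ≡ 4 (mod 13); new modulus lcm = 39.
    Write x = 0 + 3·t and substitute into x ≡ 4 (mod 13): 3·t ≡ 4 − 0 = 4 (mod 13).
    The inverse of 3 mod 13 is 9 (since 3·9 = 27 = 2·13 + 1), so t ≡ 9·4 = 36 ≡ 10 (mod 13).
    Then x = 0 + 3·10 = 30, valid modulo lcm(3, 13) = 39: x ≡ 30 (mod 39).
  Combine with x ≡ 10 (mod 11); new modulus lcm = 429.
    Write x = 30 + 39·t and substitute into x ≡ 10 (mod 11): 39·t ≡ 10 − 30 = -20 (mod 11).
    Reduce coefficients mod 11: 6·t ≡ 2 (mod 11).
    The inverse of 6 mod 11 is 2 (since 6·2 = 12 = 1·11 + 1), so t ≡ 2·2 = 4 ≡ 4 (mod 11).
    Then x = 30 + 39·4 = 186, valid modulo lcm(39, 11) = 429: x ≡ 186 (mod 429).
  Combine with x ≡ 1 (mod 19); new modulus lcm = 8151.
    Write x = 186 + 429·t and substitute into x ≡ 1 (mod 19): 429·t ≡ 1 − 186 = -185 (mod 19).
    Reduce coefficients mod 19: 11·t ≡ 5 (mod 19).
    The inverse of 11 mod 19 is 7 (since 11·7 = 77 = 4·19 + 1), so t ≡ 7·5 = 35 ≡ 16 (mod 19).
    Then x = 186 + 429·16 = 7050, valid modulo lcm(429, 19) = 8151: x ≡ 7050 (mod 8151).
  Combine with x ≡ 1 (mod 4); new modulus lcm = 32604.
    Write x = 7050 + 8151·t and substitute into x ≡ 1 (mod 4): 8151·t ≡ 1 − 7050 = -7049 (mod 4).
    Reduce coefficients mod 4: 3·t ≡ 3 (mod 4).
    The inverse of 3 mod 4 is 3 (since 3·3 = 9 = 2·4 + 1), so t ≡ 3·3 = 9 ≡ 1 (mod 4).
    Then x = 7050 + 8151·1 = 15201, valid modulo lcm(8151, 4) = 32604: x ≡ 15201 (mod 32604).
Verify against each original: 15201 mod 3 = 0, 15201 mod 13 = 4, 15201 mod 11 = 10, 15201 mod 19 = 1, 15201 mod 4 = 1.

x ≡ 15201 (mod 32604).


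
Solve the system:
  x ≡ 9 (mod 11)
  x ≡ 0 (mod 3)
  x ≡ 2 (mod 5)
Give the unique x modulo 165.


Moduli 11, 3, 5 are pairwise coprime; by CRT there is a unique solution modulo M = 11 · 3 · 5 = 165.
Solve pairwise, accumulating the modulus:
  Start with x ≡ 9 (mod 11).
  Combine with x ≡ 0 (mod 3): since gcd(11, 3) = 1, we get a unique residue mod 33.
    Write x = 9 + 11·t and substitute into x ≡ 0 (mod 3): 11·t ≡ 0 − 9 = -9 (mod 3).
    Reduce coefficients mod 3: 2·t ≡ 0 (mod 3).
    The inverse of 2 mod 3 is 2 (since 2·2 = 4 = 1·3 + 1), so t ≡ 2·0 = 0 ≡ 0 (mod 3).
    Then x = 9 + 11·0 = 9, valid modulo lcm(11, 3) = 33: x ≡ 9 (mod 33).
  Combine with x ≡ 2 (mod 5): since gcd(33, 5) = 1, we get a unique residue mod 165.
    Write x = 9 + 33·t and substitute into x ≡ 2 (mod 5): 33·t ≡ 2 − 9 = -7 (mod 5).
    Reduce coefficients mod 5: 3·t ≡ 3 (mod 5).
    The inverse of 3 mod 5 is 2 (since 3·2 = 6 = 1·5 + 1), so t ≡ 2·3 = 6 ≡ 1 (mod 5).
    Then x = 9 + 33·1 = 42, valid modulo lcm(33, 5) = 165: x ≡ 42 (mod 165).
Verify: 42 mod 11 = 9 ✓, 42 mod 3 = 0 ✓, 42 mod 5 = 2 ✓.

x ≡ 42 (mod 165).


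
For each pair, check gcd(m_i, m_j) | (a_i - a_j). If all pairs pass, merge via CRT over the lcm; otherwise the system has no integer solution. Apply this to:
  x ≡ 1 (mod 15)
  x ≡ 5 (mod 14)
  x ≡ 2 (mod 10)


Moduli 15, 14, 10 are not pairwise coprime, so CRT works modulo lcm(m_i) when all pairwise compatibility conditions hold.
Pairwise compatibility: gcd(m_i, m_j) must divide a_i - a_j for every pair.
Merge one congruence at a time:
  Start: x ≡ 1 (mod 15).
  Combine with x ≡ 5 (mod 14): gcd(15, 14) = 1; 5 - 1 = 4, which IS divisible by 1, so compatible.
    Write x = 1 + 15·t and substitute into x ≡ 5 (mod 14): 15·t ≡ 5 − 1 = 4 (mod 14).
    Reduce coefficients mod 14: 1·t ≡ 4 (mod 14).
    So t ≡ 4 (mod 14).
    Then x = 1 + 15·4 = 61, valid modulo lcm(15, 14) = 210: x ≡ 61 (mod 210).
  Combine with x ≡ 2 (mod 10): gcd(210, 10) = 10, and 2 - 61 = -59 is NOT divisible by 10.
    ⇒ system is inconsistent (no integer solution).

No solution (the system is inconsistent).


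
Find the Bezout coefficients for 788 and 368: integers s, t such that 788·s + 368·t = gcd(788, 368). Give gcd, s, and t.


Euclidean algorithm on (788, 368) — divide until remainder is 0:
  788 = 2 · 368 + 52
  368 = 7 · 52 + 4
  52 = 13 · 4 + 0
gcd(788, 368) = 4.
Track Bezout coefficients alongside the remainders: start with r₀ = 788 = a·1 + b·0 (s = 1, t = 0) and r₁ = 368 = a·0 + b·1 (s = 0, t = 1); each new remainder r_{k+1} = r_{k-1} − q_k·r_k inherits s_{k+1} = s_{k-1} − q_k·s_k, t_{k+1} = t_{k-1} − q_k·t_k, so r_k = a·s_k + b·t_k at every step:
  q = 2: r = 52, s = 1 − 2·0 = 1, t = 0 − 2·1 = -2  (check: 788·1 + 368·(-2) = 52)
  q = 7: r = 4, s = 0 − 7·1 = -7, t = 1 − 7·(-2) = 15  (check: 788·(-7) + 368·15 = 4)
The row with r = 4 (the gcd) gives the Bezout coefficients s = -7, t = 15.
Result: 788 · (-7) + 368 · (15) = 4.

gcd(788, 368) = 4; s = -7, t = 15 (check: 788·(-7) + 368·15 = 4).


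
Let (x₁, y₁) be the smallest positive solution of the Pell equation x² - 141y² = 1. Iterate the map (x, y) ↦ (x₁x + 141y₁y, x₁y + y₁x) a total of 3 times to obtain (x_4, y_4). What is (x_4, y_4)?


Step 1: Find the fundamental solution (x₁, y₁) of x² - 141y² = 1.
  Expand √141 as a continued fraction. a₀ = ⌊√141⌋ = 11; iterate m_{k+1} = d_k·a_k − m_k, d_{k+1} = (141 − m_{k+1}²)/d_k, a_{k+1} = ⌊(a₀ + m_{k+1})/d_{k+1}⌋ (starting m₀ = 0, d₀ = 1), with convergents p_k = a_k·p_{k-1} + p_{k-2}, q_k = a_k·q_{k-1} + q_{k-2} (p₋₁ = 1, q₋₁ = 0):
  k = 0: a₀ = 11; p₀/q₀ = 11/1; p₀² − 141·q₀² = 121 − 141 = -20.
  k = 1: m = 11, d = 20, a = ⌊(11 + 11)/20⌋ = 1; p/q = (1·11 + 1)/(1·1 + 0) = 12/1; p² − 141·q² = 144 − 141 = 3.
  k = 2: m = 9, d = 3, a = ⌊(11 + 9)/3⌋ = 6; p/q = (6·12 + 11)/(6·1 + 1) = 83/7; p² − 141·q² = 6889 − 6909 = -20.
  k = 3: m = 9, d = 20, a = ⌊(11 + 9)/20⌋ = 1; p/q = (1·83 + 12)/(1·7 + 1) = 95/8; p² − 141·q² = 9025 − 9024 = 1.
  The first convergent with p² − 141·q² = 1 gives the fundamental solution (x₁, y₁) = (95, 8).
Step 2: Apply the recurrence (x_{n+1}, y_{n+1}) = (x₁x_n + 141y₁y_n, x₁y_n + y₁x_n) repeatedly.
  From (x_1, y_1) = (95, 8): x_2 = 95·95 + 141·8·8 = 18049; y_2 = 95·8 + 8·95 = 1520.
  From (x_2, y_2) = (18049, 1520): x_3 = 95·18049 + 141·8·1520 = 3429215; y_3 = 95·1520 + 8·18049 = 288792.
  From (x_3, y_3) = (3429215, 288792): x_4 = 95·3429215 + 141·8·288792 = 651532801; y_4 = 95·288792 + 8·3429215 = 54868960.
Step 3: Verify x_4² - 141·y_4² = 424494990778905601 - 424494990778905600 = 1 (should be 1). ✓

(x_1, y_1) = (95, 8); (x_4, y_4) = (651532801, 54868960).


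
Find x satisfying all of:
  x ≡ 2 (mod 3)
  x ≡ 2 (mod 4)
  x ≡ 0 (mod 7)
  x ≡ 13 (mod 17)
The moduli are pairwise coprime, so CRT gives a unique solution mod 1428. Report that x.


Product of moduli M = 3 · 4 · 7 · 17 = 1428.
Merge one congruence at a time:
  Start: x ≡ 2 (mod 3).
  Combine with x ≡ 2 (mod 4); new modulus lcm = 12.
    Write x = 2 + 3·t and substitute into x ≡ 2 (mod 4): 3·t ≡ 2 − 2 = 0 (mod 4).
    The inverse of 3 mod 4 is 3 (since 3·3 = 9 = 2·4 + 1), so t ≡ 3·0 = 0 ≡ 0 (mod 4).
    Then x = 2 + 3·0 = 2, valid modulo lcm(3, 4) = 12: x ≡ 2 (mod 12).
  Combine with x ≡ 0 (mod 7); new modulus lcm = 84.
    Write x = 2 + 12·t and substitute into x ≡ 0 (mod 7): 12·t ≡ 0 − 2 = -2 (mod 7).
    Reduce coefficients mod 7: 5·t ≡ 5 (mod 7).
    The inverse of 5 mod 7 is 3 (since 5·3 = 15 = 2·7 + 1), so t ≡ 3·5 = 15 ≡ 1 (mod 7).
    Then x = 2 + 12·1 = 14, valid modulo lcm(12, 7) = 84: x ≡ 14 (mod 84).
  Combine with x ≡ 13 (mod 17); new modulus lcm = 1428.
    Write x = 14 + 84·t and substitute into x ≡ 13 (mod 17): 84·t ≡ 13 − 14 = -1 (mod 17).
    Reduce coefficients mod 17: 16·t ≡ 16 (mod 17).
    The inverse of 16 mod 17 is 16 (since 16·16 = 256 = 15·17 + 1), so t ≡ 16·16 = 256 ≡ 1 (mod 17).
    Then x = 14 + 84·1 = 98, valid modulo lcm(84, 17) = 1428: x ≡ 98 (mod 1428).
Verify against each original: 98 mod 3 = 2, 98 mod 4 = 2, 98 mod 7 = 0, 98 mod 17 = 13.

x ≡ 98 (mod 1428).


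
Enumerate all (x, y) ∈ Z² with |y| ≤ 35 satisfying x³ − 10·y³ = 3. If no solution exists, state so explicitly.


The equation is x³ - 10y³ = 3. For fixed y, x³ = 10·y³ + 3, so a solution requires the RHS to be a perfect cube.
Strategy: iterate y from -35 to 35, compute RHS = 10·y³ + 3, and check whether it is a (positive or negative) perfect cube.
Check small values of y:
  y = 0: RHS = 3 is not a perfect cube.
  y = 1: RHS = 13 is not a perfect cube.
  y = -1: RHS = -7 is not a perfect cube.
  y = 2: RHS = 83 is not a perfect cube.
  y = -2: RHS = -77 is not a perfect cube.
  y = 3: RHS = 273 is not a perfect cube.
  y = -3: RHS = -267 is not a perfect cube.
Continuing the search up to |y| = 35 finds no solutions either.
No (x, y) in the scanned range satisfies the equation.

No integer solutions with |y| ≤ 35.


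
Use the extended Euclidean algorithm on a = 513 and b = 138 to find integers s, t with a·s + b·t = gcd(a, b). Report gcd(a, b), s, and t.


Euclidean algorithm on (513, 138) — divide until remainder is 0:
  513 = 3 · 138 + 99
  138 = 1 · 99 + 39
  99 = 2 · 39 + 21
  39 = 1 · 21 + 18
  21 = 1 · 18 + 3
  18 = 6 · 3 + 0
gcd(513, 138) = 3.
Track Bezout coefficients alongside the remainders: start with r₀ = 513 = a·1 + b·0 (s = 1, t = 0) and r₁ = 138 = a·0 + b·1 (s = 0, t = 1); each new remainder r_{k+1} = r_{k-1} − q_k·r_k inherits s_{k+1} = s_{k-1} − q_k·s_k, t_{k+1} = t_{k-1} − q_k·t_k, so r_k = a·s_k + b·t_k at every step:
  q = 3: r = 99, s = 1 − 3·0 = 1, t = 0 − 3·1 = -3  (check: 513·1 + 138·(-3) = 99)
  q = 1: r = 39, s = 0 − 1·1 = -1, t = 1 − 1·(-3) = 4  (check: 513·(-1) + 138·4 = 39)
  q = 2: r = 21, s = 1 − 2·(-1) = 3, t = -3 − 2·4 = -11  (check: 513·3 + 138·(-11) = 21)
  q = 1: r = 18, s = -1 − 1·3 = -4, t = 4 − 1·(-11) = 15  (check: 513·(-4) + 138·15 = 18)
  q = 1: r = 3, s = 3 − 1·(-4) = 7, t = -11 − 1·15 = -26  (check: 513·7 + 138·(-26) = 3)
The row with r = 3 (the gcd) gives the Bezout coefficients s = 7, t = -26.
Result: 513 · (7) + 138 · (-26) = 3.

gcd(513, 138) = 3; s = 7, t = -26 (check: 513·7 + 138·(-26) = 3).


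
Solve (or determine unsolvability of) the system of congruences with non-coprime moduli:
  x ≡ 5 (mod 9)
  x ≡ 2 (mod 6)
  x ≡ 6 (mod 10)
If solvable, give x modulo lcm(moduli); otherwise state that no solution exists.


Moduli 9, 6, 10 are not pairwise coprime, so CRT works modulo lcm(m_i) when all pairwise compatibility conditions hold.
Pairwise compatibility: gcd(m_i, m_j) must divide a_i - a_j for every pair.
Merge one congruence at a time:
  Start: x ≡ 5 (mod 9).
  Combine with x ≡ 2 (mod 6): gcd(9, 6) = 3; 2 - 5 = -3, which IS divisible by 3, so compatible.
    Write x = 5 + 9·t and substitute into x ≡ 2 (mod 6): 9·t ≡ 2 − 5 = -3 (mod 6).
    Divide the congruence (and modulus) by g = 3: 3·t ≡ -1 (mod 2).
    Reduce coefficients mod 2: 1·t ≡ 1 (mod 2).
    So t ≡ 1 (mod 2).
    Then x = 5 + 9·1 = 14, valid modulo lcm(9, 6) = 18: x ≡ 14 (mod 18).
  Combine with x ≡ 6 (mod 10): gcd(18, 10) = 2; 6 - 14 = -8, which IS divisible by 2, so compatible.
    Write x = 14 + 18·t and substitute into x ≡ 6 (mod 10): 18·t ≡ 6 − 14 = -8 (mod 10).
    Divide the congruence (and modulus) by g = 2: 9·t ≡ -4 (mod 5).
    Reduce coefficients mod 5: 4·t ≡ 1 (mod 5).
    The inverse of 4 mod 5 is 4 (since 4·4 = 16 = 3·5 + 1), so t ≡ 4·1 = 4 ≡ 4 (mod 5).
    Then x = 14 + 18·4 = 86, valid modulo lcm(18, 10) = 90: x ≡ 86 (mod 90).
Verify: 86 mod 9 = 5, 86 mod 6 = 2, 86 mod 10 = 6.

x ≡ 86 (mod 90).


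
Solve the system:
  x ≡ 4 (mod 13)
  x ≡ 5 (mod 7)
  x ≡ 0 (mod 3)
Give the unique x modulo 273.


Moduli 13, 7, 3 are pairwise coprime; by CRT there is a unique solution modulo M = 13 · 7 · 3 = 273.
Solve pairwise, accumulating the modulus:
  Start with x ≡ 4 (mod 13).
  Combine with x ≡ 5 (mod 7): since gcd(13, 7) = 1, we get a unique residue mod 91.
    Write x = 4 + 13·t and substitute into x ≡ 5 (mod 7): 13·t ≡ 5 − 4 = 1 (mod 7).
    Reduce coefficients mod 7: 6·t ≡ 1 (mod 7).
    The inverse of 6 mod 7 is 6 (since 6·6 = 36 = 5·7 + 1), so t ≡ 6·1 = 6 ≡ 6 (mod 7).
    Then x = 4 + 13·6 = 82, valid modulo lcm(13, 7) = 91: x ≡ 82 (mod 91).
  Combine with x ≡ 0 (mod 3): since gcd(91, 3) = 1, we get a unique residue mod 273.
    Write x = 82 + 91·t and substitute into x ≡ 0 (mod 3): 91·t ≡ 0 − 82 = -82 (mod 3).
    Reduce coefficients mod 3: 1·t ≡ 2 (mod 3).
    So t ≡ 2 (mod 3).
    Then x = 82 + 91·2 = 264, valid modulo lcm(91, 3) = 273: x ≡ 264 (mod 273).
Verify: 264 mod 13 = 4 ✓, 264 mod 7 = 5 ✓, 264 mod 3 = 0 ✓.

x ≡ 264 (mod 273).


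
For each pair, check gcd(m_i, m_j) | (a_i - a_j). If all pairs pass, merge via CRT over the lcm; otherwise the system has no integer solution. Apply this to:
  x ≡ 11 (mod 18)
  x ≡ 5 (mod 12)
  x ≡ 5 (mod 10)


Moduli 18, 12, 10 are not pairwise coprime, so CRT works modulo lcm(m_i) when all pairwise compatibility conditions hold.
Pairwise compatibility: gcd(m_i, m_j) must divide a_i - a_j for every pair.
Merge one congruence at a time:
  Start: x ≡ 11 (mod 18).
  Combine with x ≡ 5 (mod 12): gcd(18, 12) = 6; 5 - 11 = -6, which IS divisible by 6, so compatible.
    Write x = 11 + 18·t and substitute into x ≡ 5 (mod 12): 18·t ≡ 5 − 11 = -6 (mod 12).
    Divide the congruence (and modulus) by g = 6: 3·t ≡ -1 (mod 2).
    Reduce coefficients mod 2: 1·t ≡ 1 (mod 2).
    So t ≡ 1 (mod 2).
    Then x = 11 + 18·1 = 29, valid modulo lcm(18, 12) = 36: x ≡ 29 (mod 36).
  Combine with x ≡ 5 (mod 10): gcd(36, 10) = 2; 5 - 29 = -24, which IS divisible by 2, so compatible.
    Write x = 29 + 36·t and substitute into x ≡ 5 (mod 10): 36·t ≡ 5 − 29 = -24 (mod 10).
    Divide the congruence (and modulus) by g = 2: 18·t ≡ -12 (mod 5).
    Reduce coefficients mod 5: 3·t ≡ 3 (mod 5).
    The inverse of 3 mod 5 is 2 (since 3·2 = 6 = 1·5 + 1), so t ≡ 2·3 = 6 ≡ 1 (mod 5).
    Then x = 29 + 36·1 = 65, valid modulo lcm(36, 10) = 180: x ≡ 65 (mod 180).
Verify: 65 mod 18 = 11, 65 mod 12 = 5, 65 mod 10 = 5.

x ≡ 65 (mod 180).


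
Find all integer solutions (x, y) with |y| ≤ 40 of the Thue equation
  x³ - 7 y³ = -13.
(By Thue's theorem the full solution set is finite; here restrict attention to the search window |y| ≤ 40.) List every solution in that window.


The equation is x³ - 7y³ = -13. For fixed y, x³ = 7·y³ − 13, so a solution requires the RHS to be a perfect cube.
Strategy: iterate y from -40 to 40, compute RHS = 7·y³ − 13, and check whether it is a (positive or negative) perfect cube.
Check small values of y:
  y = 0: RHS = -13 is not a perfect cube.
  y = 1: RHS = -6 is not a perfect cube.
  y = -1: RHS = -20 is not a perfect cube.
  y = 2: RHS = 43 is not a perfect cube.
  y = -2: RHS = -69 is not a perfect cube.
  y = 3: RHS = 176 is not a perfect cube.
  y = -3: RHS = -202 is not a perfect cube.
Continuing the search up to |y| = 40 finds no solutions either.
No (x, y) in the scanned range satisfies the equation.

No integer solutions with |y| ≤ 40.


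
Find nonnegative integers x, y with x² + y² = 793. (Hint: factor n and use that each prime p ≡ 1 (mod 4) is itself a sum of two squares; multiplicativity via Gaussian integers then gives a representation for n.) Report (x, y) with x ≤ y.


Step 1: Factor n = 793 = 13 · 61.
Step 2: Check the mod-4 condition on each prime factor: 13 ≡ 1 (mod 4), exponent 1; 61 ≡ 1 (mod 4), exponent 1.
All primes ≡ 3 (mod 4) appear to even exponent (or don't appear), so by the two-squares theorem n IS expressible as a sum of two squares.
Step 3: Build a representation. Here n = 13 · 61 is a product of primes ≡ 1 (mod 4). Each prime p ≡ 1 (mod 4) is itself a sum of two squares; find a² by testing p − a² for a perfect square:
  13: 13 − 1² = 12, 13 − 2² = 9 = 3² ⇒ 13 = 2² + 3².
  61: 61 − 1² = 60, 61 − 2² = 57, 61 − 3² = 52, 61 − 4² = 45, 61 − 5² = 36 = 6² ⇒ 61 = 5² + 6².
  Combine using the Brahmagupta–Fibonacci identity (a² + b²)(c² + d²) = (ac − bd)² + (ad + bc)² = (ac + bd)² + (ad − bc)²:
  13 · 61 = 793: from (2² + 3²)(5² + 6²), take (2·5 − 3·6, 2·6 + 3·5) = (10 − 18, 12 + 15) = (-8, 27); dropping signs (only squares matter) gives (8, 27); check 8² + 27² = 64 + 729 = 793 ✓.
Step 4: Order so x ≤ y and verify: 8² + 27² = 64 + 729 = 793 = n. ✓

n = 793 = 8² + 27² (one valid representation with x ≤ y).


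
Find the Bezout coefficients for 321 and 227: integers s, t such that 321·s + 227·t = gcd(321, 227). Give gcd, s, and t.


Euclidean algorithm on (321, 227) — divide until remainder is 0:
  321 = 1 · 227 + 94
  227 = 2 · 94 + 39
  94 = 2 · 39 + 16
  39 = 2 · 16 + 7
  16 = 2 · 7 + 2
  7 = 3 · 2 + 1
  2 = 2 · 1 + 0
gcd(321, 227) = 1.
Track Bezout coefficients alongside the remainders: start with r₀ = 321 = a·1 + b·0 (s = 1, t = 0) and r₁ = 227 = a·0 + b·1 (s = 0, t = 1); each new remainder r_{k+1} = r_{k-1} − q_k·r_k inherits s_{k+1} = s_{k-1} − q_k·s_k, t_{k+1} = t_{k-1} − q_k·t_k, so r_k = a·s_k + b·t_k at every step:
  q = 1: r = 94, s = 1 − 1·0 = 1, t = 0 − 1·1 = -1  (check: 321·1 + 227·(-1) = 94)
  q = 2: r = 39, s = 0 − 2·1 = -2, t = 1 − 2·(-1) = 3  (check: 321·(-2) + 227·3 = 39)
  q = 2: r = 16, s = 1 − 2·(-2) = 5, t = -1 − 2·3 = -7  (check: 321·5 + 227·(-7) = 16)
  q = 2: r = 7, s = -2 − 2·5 = -12, t = 3 − 2·(-7) = 17  (check: 321·(-12) + 227·17 = 7)
  q = 2: r = 2, s = 5 − 2·(-12) = 29, t = -7 − 2·17 = -41  (check: 321·29 + 227·(-41) = 2)
  q = 3: r = 1, s = -12 − 3·29 = -99, t = 17 − 3·(-41) = 140  (check: 321·(-99) + 227·140 = 1)
The row with r = 1 (the gcd) gives the Bezout coefficients s = -99, t = 140.
Result: 321 · (-99) + 227 · (140) = 1.

gcd(321, 227) = 1; s = -99, t = 140 (check: 321·(-99) + 227·140 = 1).


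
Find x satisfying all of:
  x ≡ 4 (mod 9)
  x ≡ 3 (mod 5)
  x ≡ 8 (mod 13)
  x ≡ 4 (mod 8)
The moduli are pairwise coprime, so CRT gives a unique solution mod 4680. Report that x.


Product of moduli M = 9 · 5 · 13 · 8 = 4680.
Merge one congruence at a time:
  Start: x ≡ 4 (mod 9).
  Combine with x ≡ 3 (mod 5); new modulus lcm = 45.
    Write x = 4 + 9·t and substitute into x ≡ 3 (mod 5): 9·t ≡ 3 − 4 = -1 (mod 5).
    Reduce coefficients mod 5: 4·t ≡ 4 (mod 5).
    The inverse of 4 mod 5 is 4 (since 4·4 = 16 = 3·5 + 1), so t ≡ 4·4 = 16 ≡ 1 (mod 5).
    Then x = 4 + 9·1 = 13, valid modulo lcm(9, 5) = 45: x ≡ 13 (mod 45).
  Combine with x ≡ 8 (mod 13); new modulus lcm = 585.
    Write x = 13 + 45·t and substitute into x ≡ 8 (mod 13): 45·t ≡ 8 − 13 = -5 (mod 13).
    Reduce coefficients mod 13: 6·t ≡ 8 (mod 13).
    The inverse of 6 mod 13 is 11 (since 6·11 = 66 = 5·13 + 1), so t ≡ 11·8 = 88 ≡ 10 (mod 13).
    Then x = 13 + 45·10 = 463, valid modulo lcm(45, 13) = 585: x ≡ 463 (mod 585).
  Combine with x ≡ 4 (mod 8); new modulus lcm = 4680.
    Write x = 463 + 585·t and substitute into x ≡ 4 (mod 8): 585·t ≡ 4 − 463 = -459 (mod 8).
    Reduce coefficients mod 8: 1·t ≡ 5 (mod 8).
    So t ≡ 5 (mod 8).
    Then x = 463 + 585·5 = 3388, valid modulo lcm(585, 8) = 4680: x ≡ 3388 (mod 4680).
Verify against each original: 3388 mod 9 = 4, 3388 mod 5 = 3, 3388 mod 13 = 8, 3388 mod 8 = 4.

x ≡ 3388 (mod 4680).


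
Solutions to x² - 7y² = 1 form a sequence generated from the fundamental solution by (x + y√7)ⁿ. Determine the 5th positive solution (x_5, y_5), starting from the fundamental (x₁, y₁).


Step 1: Find the fundamental solution (x₁, y₁) of x² - 7y² = 1.
  Expand √7 as a continued fraction. a₀ = ⌊√7⌋ = 2; iterate m_{k+1} = d_k·a_k − m_k, d_{k+1} = (7 − m_{k+1}²)/d_k, a_{k+1} = ⌊(a₀ + m_{k+1})/d_{k+1}⌋ (starting m₀ = 0, d₀ = 1), with convergents p_k = a_k·p_{k-1} + p_{k-2}, q_k = a_k·q_{k-1} + q_{k-2} (p₋₁ = 1, q₋₁ = 0):
  k = 0: a₀ = 2; p₀/q₀ = 2/1; p₀² − 7·q₀² = 4 − 7 = -3.
  k = 1: m = 2, d = 3, a = ⌊(2 + 2)/3⌋ = 1; p/q = (1·2 + 1)/(1·1 + 0) = 3/1; p² − 7·q² = 9 − 7 = 2.
  k = 2: m = 1, d = 2, a = ⌊(2 + 1)/2⌋ = 1; p/q = (1·3 + 2)/(1·1 + 1) = 5/2; p² − 7·q² = 25 − 28 = -3.
  k = 3: m = 1, d = 3, a = ⌊(2 + 1)/3⌋ = 1; p/q = (1·5 + 3)/(1·2 + 1) = 8/3; p² − 7·q² = 64 − 63 = 1.
  The first convergent with p² − 7·q² = 1 gives the fundamental solution (x₁, y₁) = (8, 3).
Step 2: Apply the recurrence (x_{n+1}, y_{n+1}) = (x₁x_n + 7y₁y_n, x₁y_n + y₁x_n) repeatedly.
  From (x_1, y_1) = (8, 3): x_2 = 8·8 + 7·3·3 = 127; y_2 = 8·3 + 3·8 = 48.
  From (x_2, y_2) = (127, 48): x_3 = 8·127 + 7·3·48 = 2024; y_3 = 8·48 + 3·127 = 765.
  From (x_3, y_3) = (2024, 765): x_4 = 8·2024 + 7·3·765 = 32257; y_4 = 8·765 + 3·2024 = 12192.
  From (x_4, y_4) = (32257, 12192): x_5 = 8·32257 + 7·3·12192 = 514088; y_5 = 8·12192 + 3·32257 = 194307.
Step 3: Verify x_5² - 7·y_5² = 264286471744 - 264286471743 = 1 (should be 1). ✓

(x_1, y_1) = (8, 3); (x_5, y_5) = (514088, 194307).


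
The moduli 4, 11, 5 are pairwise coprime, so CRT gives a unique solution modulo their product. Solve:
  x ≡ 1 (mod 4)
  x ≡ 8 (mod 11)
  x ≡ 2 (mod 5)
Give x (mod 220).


Moduli 4, 11, 5 are pairwise coprime; by CRT there is a unique solution modulo M = 4 · 11 · 5 = 220.
Solve pairwise, accumulating the modulus:
  Start with x ≡ 1 (mod 4).
  Combine with x ≡ 8 (mod 11): since gcd(4, 11) = 1, we get a unique residue mod 44.
    Write x = 1 + 4·t and substitute into x ≡ 8 (mod 11): 4·t ≡ 8 − 1 = 7 (mod 11).
    The inverse of 4 mod 11 is 3 (since 4·3 = 12 = 1·11 + 1), so t ≡ 3·7 = 21 ≡ 10 (mod 11).
    Then x = 1 + 4·10 = 41, valid modulo lcm(4, 11) = 44: x ≡ 41 (mod 44).
  Combine with x ≡ 2 (mod 5): since gcd(44, 5) = 1, we get a unique residue mod 220.
    Write x = 41 + 44·t and substitute into x ≡ 2 (mod 5): 44·t ≡ 2 − 41 = -39 (mod 5).
    Reduce coefficients mod 5: 4·t ≡ 1 (mod 5).
    The inverse of 4 mod 5 is 4 (since 4·4 = 16 = 3·5 + 1), so t ≡ 4·1 = 4 ≡ 4 (mod 5).
    Then x = 41 + 44·4 = 217, valid modulo lcm(44, 5) = 220: x ≡ 217 (mod 220).
Verify: 217 mod 4 = 1 ✓, 217 mod 11 = 8 ✓, 217 mod 5 = 2 ✓.

x ≡ 217 (mod 220).


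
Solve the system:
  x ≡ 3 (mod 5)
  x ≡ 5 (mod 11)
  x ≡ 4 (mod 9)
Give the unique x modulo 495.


Moduli 5, 11, 9 are pairwise coprime; by CRT there is a unique solution modulo M = 5 · 11 · 9 = 495.
Solve pairwise, accumulating the modulus:
  Start with x ≡ 3 (mod 5).
  Combine with x ≡ 5 (mod 11): since gcd(5, 11) = 1, we get a unique residue mod 55.
    Write x = 3 + 5·t and substitute into x ≡ 5 (mod 11): 5·t ≡ 5 − 3 = 2 (mod 11).
    The inverse of 5 mod 11 is 9 (since 5·9 = 45 = 4·11 + 1), so t ≡ 9·2 = 18 ≡ 7 (mod 11).
    Then x = 3 + 5·7 = 38, valid modulo lcm(5, 11) = 55: x ≡ 38 (mod 55).
  Combine with x ≡ 4 (mod 9): since gcd(55, 9) = 1, we get a unique residue mod 495.
    Write x = 38 + 55·t and substitute into x ≡ 4 (mod 9): 55·t ≡ 4 − 38 = -34 (mod 9).
    Reduce coefficients mod 9: 1·t ≡ 2 (mod 9).
    So t ≡ 2 (mod 9).
    Then x = 38 + 55·2 = 148, valid modulo lcm(55, 9) = 495: x ≡ 148 (mod 495).
Verify: 148 mod 5 = 3 ✓, 148 mod 11 = 5 ✓, 148 mod 9 = 4 ✓.

x ≡ 148 (mod 495).


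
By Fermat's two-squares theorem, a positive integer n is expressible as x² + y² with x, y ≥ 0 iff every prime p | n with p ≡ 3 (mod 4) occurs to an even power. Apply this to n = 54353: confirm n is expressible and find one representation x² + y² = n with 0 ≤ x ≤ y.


Step 1: Factor n = 54353 = 13 · 37 · 113.
Step 2: Check the mod-4 condition on each prime factor: 13 ≡ 1 (mod 4), exponent 1; 37 ≡ 1 (mod 4), exponent 1; 113 ≡ 1 (mod 4), exponent 1.
All primes ≡ 3 (mod 4) appear to even exponent (or don't appear), so by the two-squares theorem n IS expressible as a sum of two squares.
Step 3: Build a representation. Here n = 13 · 37 · 113 is a product of primes ≡ 1 (mod 4). Each prime p ≡ 1 (mod 4) is itself a sum of two squares; find a² by testing p − a² for a perfect square:
  13: 13 − 1² = 12, 13 − 2² = 9 = 3² ⇒ 13 = 2² + 3².
  37: 37 − 1² = 36 = 6² ⇒ 37 = 1² + 6².
  113: 113 − 1² = 112, 113 − 2² = 109, 113 − 3² = 104, 113 − 4² = 97, 113 − 5² = 88, 113 − 6² = 77, 113 − 7² = 64 = 8² ⇒ 113 = 7² + 8².
  Combine using the Brahmagupta–Fibonacci identity (a² + b²)(c² + d²) = (ac − bd)² + (ad + bc)² = (ac + bd)² + (ad − bc)²:
  13 · 37 = 481: from (2² + 3²)(1² + 6²), take (2·1 − 3·6, 2·6 + 3·1) = (2 − 18, 12 + 3) = (-16, 15); dropping signs (only squares matter) gives (16, 15); check 16² + 15² = 256 + 225 = 481 ✓.
  481 · 113 = 54353: from (16² + 15²)(7² + 8²), take (16·7 − 15·8, 16·8 + 15·7) = (112 − 120, 128 + 105) = (-8, 233); dropping signs (only squares matter) gives (8, 233); check 8² + 233² = 64 + 54289 = 54353 ✓.
Step 4: Order so x ≤ y and verify: 8² + 233² = 64 + 54289 = 54353 = n. ✓

n = 54353 = 8² + 233² (one valid representation with x ≤ y).


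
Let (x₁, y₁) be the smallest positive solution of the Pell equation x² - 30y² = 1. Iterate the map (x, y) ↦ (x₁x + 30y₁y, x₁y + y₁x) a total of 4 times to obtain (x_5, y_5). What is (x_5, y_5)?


Step 1: Find the fundamental solution (x₁, y₁) of x² - 30y² = 1.
  Expand √30 as a continued fraction. a₀ = ⌊√30⌋ = 5; iterate m_{k+1} = d_k·a_k − m_k, d_{k+1} = (30 − m_{k+1}²)/d_k, a_{k+1} = ⌊(a₀ + m_{k+1})/d_{k+1}⌋ (starting m₀ = 0, d₀ = 1), with convergents p_k = a_k·p_{k-1} + p_{k-2}, q_k = a_k·q_{k-1} + q_{k-2} (p₋₁ = 1, q₋₁ = 0):
  k = 0: a₀ = 5; p₀/q₀ = 5/1; p₀² − 30·q₀² = 25 − 30 = -5.
  k = 1: m = 5, d = 5, a = ⌊(5 + 5)/5⌋ = 2; p/q = (2·5 + 1)/(2·1 + 0) = 11/2; p² − 30·q² = 121 − 120 = 1.
  The first convergent with p² − 30·q² = 1 gives the fundamental solution (x₁, y₁) = (11, 2).
Step 2: Apply the recurrence (x_{n+1}, y_{n+1}) = (x₁x_n + 30y₁y_n, x₁y_n + y₁x_n) repeatedly.
  From (x_1, y_1) = (11, 2): x_2 = 11·11 + 30·2·2 = 241; y_2 = 11·2 + 2·11 = 44.
  From (x_2, y_2) = (241, 44): x_3 = 11·241 + 30·2·44 = 5291; y_3 = 11·44 + 2·241 = 966.
  From (x_3, y_3) = (5291, 966): x_4 = 11·5291 + 30·2·966 = 116161; y_4 = 11·966 + 2·5291 = 21208.
  From (x_4, y_4) = (116161, 21208): x_5 = 11·116161 + 30·2·21208 = 2550251; y_5 = 11·21208 + 2·116161 = 465610.
Step 3: Verify x_5² - 30·y_5² = 6503780163001 - 6503780163000 = 1 (should be 1). ✓

(x_1, y_1) = (11, 2); (x_5, y_5) = (2550251, 465610).


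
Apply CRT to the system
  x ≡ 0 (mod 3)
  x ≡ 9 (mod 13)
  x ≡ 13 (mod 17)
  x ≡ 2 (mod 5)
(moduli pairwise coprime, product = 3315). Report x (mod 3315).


Product of moduli M = 3 · 13 · 17 · 5 = 3315.
Merge one congruence at a time:
  Start: x ≡ 0 (mod 3).
  Combine with x ≡ 9 (mod 13); new modulus lcm = 39.
    Write x = 0 + 3·t and substitute into x ≡ 9 (mod 13): 3·t ≡ 9 − 0 = 9 (mod 13).
    The inverse of 3 mod 13 is 9 (since 3·9 = 27 = 2·13 + 1), so t ≡ 9·9 = 81 ≡ 3 (mod 13).
    Then x = 0 + 3·3 = 9, valid modulo lcm(3, 13) = 39: x ≡ 9 (mod 39).
  Combine with x ≡ 13 (mod 17); new modulus lcm = 663.
    Write x = 9 + 39·t and substitute into x ≡ 13 (mod 17): 39·t ≡ 13 − 9 = 4 (mod 17).
    Reduce coefficients mod 17: 5·t ≡ 4 (mod 17).
    The inverse of 5 mod 17 is 7 (since 5·7 = 35 = 2·17 + 1), so t ≡ 7·4 = 28 ≡ 11 (mod 17).
    Then x = 9 + 39·11 = 438, valid modulo lcm(39, 17) = 663: x ≡ 438 (mod 663).
  Combine with x ≡ 2 (mod 5); new modulus lcm = 3315.
    Write x = 438 + 663·t and substitute into x ≡ 2 (mod 5): 663·t ≡ 2 − 438 = -436 (mod 5).
    Reduce coefficients mod 5: 3·t ≡ 4 (mod 5).
    The inverse of 3 mod 5 is 2 (since 3·2 = 6 = 1·5 + 1), so t ≡ 2·4 = 8 ≡ 3 (mod 5).
    Then x = 438 + 663·3 = 2427, valid modulo lcm(663, 5) = 3315: x ≡ 2427 (mod 3315).
Verify against each original: 2427 mod 3 = 0, 2427 mod 13 = 9, 2427 mod 17 = 13, 2427 mod 5 = 2.

x ≡ 2427 (mod 3315).


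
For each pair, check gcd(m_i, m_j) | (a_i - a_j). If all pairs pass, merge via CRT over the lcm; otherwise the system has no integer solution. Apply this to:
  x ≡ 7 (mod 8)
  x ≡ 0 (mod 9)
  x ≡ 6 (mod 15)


Moduli 8, 9, 15 are not pairwise coprime, so CRT works modulo lcm(m_i) when all pairwise compatibility conditions hold.
Pairwise compatibility: gcd(m_i, m_j) must divide a_i - a_j for every pair.
Merge one congruence at a time:
  Start: x ≡ 7 (mod 8).
  Combine with x ≡ 0 (mod 9): gcd(8, 9) = 1; 0 - 7 = -7, which IS divisible by 1, so compatible.
    Write x = 7 + 8·t and substitute into x ≡ 0 (mod 9): 8·t ≡ 0 − 7 = -7 (mod 9).
    Reduce coefficients mod 9: 8·t ≡ 2 (mod 9).
    The inverse of 8 mod 9 is 8 (since 8·8 = 64 = 7·9 + 1), so t ≡ 8·2 = 16 ≡ 7 (mod 9).
    Then x = 7 + 8·7 = 63, valid modulo lcm(8, 9) = 72: x ≡ 63 (mod 72).
  Combine with x ≡ 6 (mod 15): gcd(72, 15) = 3; 6 - 63 = -57, which IS divisible by 3, so compatible.
    Write x = 63 + 72·t and substitute into x ≡ 6 (mod 15): 72·t ≡ 6 − 63 = -57 (mod 15).
    Divide the congruence (and modulus) by g = 3: 24·t ≡ -19 (mod 5).
    Reduce coefficients mod 5: 4·t ≡ 1 (mod 5).
    The inverse of 4 mod 5 is 4 (since 4·4 = 16 = 3·5 + 1), so t ≡ 4·1 = 4 ≡ 4 (mod 5).
    Then x = 63 + 72·4 = 351, valid modulo lcm(72, 15) = 360: x ≡ 351 (mod 360).
Verify: 351 mod 8 = 7, 351 mod 9 = 0, 351 mod 15 = 6.

x ≡ 351 (mod 360).


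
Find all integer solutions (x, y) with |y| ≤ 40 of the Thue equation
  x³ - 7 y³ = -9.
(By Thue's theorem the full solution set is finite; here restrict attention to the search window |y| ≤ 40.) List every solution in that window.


The equation is x³ - 7y³ = -9. For fixed y, x³ = 7·y³ − 9, so a solution requires the RHS to be a perfect cube.
Strategy: iterate y from -40 to 40, compute RHS = 7·y³ − 9, and check whether it is a (positive or negative) perfect cube.
Check small values of y:
  y = 0: RHS = -9 is not a perfect cube.
  y = 1: RHS = -2 is not a perfect cube.
  y = -1: RHS = -16 is not a perfect cube.
  y = 2: RHS = 47 is not a perfect cube.
  y = -2: RHS = -65 is not a perfect cube.
  y = 3: RHS = 180 is not a perfect cube.
  y = -3: RHS = -198 is not a perfect cube.
Continuing the search up to |y| = 40 finds no solutions either.
No (x, y) in the scanned range satisfies the equation.

No integer solutions with |y| ≤ 40.


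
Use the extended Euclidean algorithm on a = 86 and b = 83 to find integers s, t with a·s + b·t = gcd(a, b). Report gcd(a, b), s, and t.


Euclidean algorithm on (86, 83) — divide until remainder is 0:
  86 = 1 · 83 + 3
  83 = 27 · 3 + 2
  3 = 1 · 2 + 1
  2 = 2 · 1 + 0
gcd(86, 83) = 1.
Track Bezout coefficients alongside the remainders: start with r₀ = 86 = a·1 + b·0 (s = 1, t = 0) and r₁ = 83 = a·0 + b·1 (s = 0, t = 1); each new remainder r_{k+1} = r_{k-1} − q_k·r_k inherits s_{k+1} = s_{k-1} − q_k·s_k, t_{k+1} = t_{k-1} − q_k·t_k, so r_k = a·s_k + b·t_k at every step:
  q = 1: r = 3, s = 1 − 1·0 = 1, t = 0 − 1·1 = -1  (check: 86·1 + 83·(-1) = 3)
  q = 27: r = 2, s = 0 − 27·1 = -27, t = 1 − 27·(-1) = 28  (check: 86·(-27) + 83·28 = 2)
  q = 1: r = 1, s = 1 − 1·(-27) = 28, t = -1 − 1·28 = -29  (check: 86·28 + 83·(-29) = 1)
The row with r = 1 (the gcd) gives the Bezout coefficients s = 28, t = -29.
Result: 86 · (28) + 83 · (-29) = 1.

gcd(86, 83) = 1; s = 28, t = -29 (check: 86·28 + 83·(-29) = 1).


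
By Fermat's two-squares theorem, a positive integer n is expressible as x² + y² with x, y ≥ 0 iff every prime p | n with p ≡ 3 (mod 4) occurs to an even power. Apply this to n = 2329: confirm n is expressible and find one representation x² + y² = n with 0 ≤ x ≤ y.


Step 1: Factor n = 2329 = 17 · 137.
Step 2: Check the mod-4 condition on each prime factor: 17 ≡ 1 (mod 4), exponent 1; 137 ≡ 1 (mod 4), exponent 1.
All primes ≡ 3 (mod 4) appear to even exponent (or don't appear), so by the two-squares theorem n IS expressible as a sum of two squares.
Step 3: Build a representation. Here n = 17 · 137 is a product of primes ≡ 1 (mod 4). Each prime p ≡ 1 (mod 4) is itself a sum of two squares; find a² by testing p − a² for a perfect square:
  17: 17 − 1² = 16 = 4² ⇒ 17 = 1² + 4².
  137: 137 − 1² = 136, 137 − 2² = 133, 137 − 3² = 128, 137 − 4² = 121 = 11² ⇒ 137 = 4² + 11².
  Combine using the Brahmagupta–Fibonacci identity (a² + b²)(c² + d²) = (ac − bd)² + (ad + bc)² = (ac + bd)² + (ad − bc)²:
  17 · 137 = 2329: from (1² + 4²)(4² + 11²), take (1·4 − 4·11, 1·11 + 4·4) = (4 − 44, 11 + 16) = (-40, 27); dropping signs (only squares matter) gives (40, 27); check 40² + 27² = 1600 + 729 = 2329 ✓.
Step 4: Order so x ≤ y and verify: 27² + 40² = 729 + 1600 = 2329 = n. ✓

n = 2329 = 27² + 40² (one valid representation with x ≤ y).


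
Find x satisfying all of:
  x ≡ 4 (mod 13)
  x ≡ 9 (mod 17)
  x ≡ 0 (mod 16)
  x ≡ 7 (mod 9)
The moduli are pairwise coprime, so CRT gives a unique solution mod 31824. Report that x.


Product of moduli M = 13 · 17 · 16 · 9 = 31824.
Merge one congruence at a time:
  Start: x ≡ 4 (mod 13).
  Combine with x ≡ 9 (mod 17); new modulus lcm = 221.
    Write x = 4 + 13·t and substitute into x ≡ 9 (mod 17): 13·t ≡ 9 − 4 = 5 (mod 17).
    The inverse of 13 mod 17 is 4 (since 13·4 = 52 = 3·17 + 1), so t ≡ 4·5 = 20 ≡ 3 (mod 17).
    Then x = 4 + 13·3 = 43, valid modulo lcm(13, 17) = 221: x ≡ 43 (mod 221).
  Combine with x ≡ 0 (mod 16); new modulus lcm = 3536.
    Write x = 43 + 221·t and substitute into x ≡ 0 (mod 16): 221·t ≡ 0 − 43 = -43 (mod 16).
    Reduce coefficients mod 16: 13·t ≡ 5 (mod 16).
    The inverse of 13 mod 16 is 5 (since 13·5 = 65 = 4·16 + 1), so t ≡ 5·5 = 25 ≡ 9 (mod 16).
    Then x = 43 + 221·9 = 2032, valid modulo lcm(221, 16) = 3536: x ≡ 2032 (mod 3536).
  Combine with x ≡ 7 (mod 9); new modulus lcm = 31824.
    Write x = 2032 + 3536·t and substitute into x ≡ 7 (mod 9): 3536·t ≡ 7 − 2032 = -2025 (mod 9).
    Reduce coefficients mod 9: 8·t ≡ 0 (mod 9).
    The inverse of 8 mod 9 is 8 (since 8·8 = 64 = 7·9 + 1), so t ≡ 8·0 = 0 ≡ 0 (mod 9).
    Then x = 2032 + 3536·0 = 2032, valid modulo lcm(3536, 9) = 31824: x ≡ 2032 (mod 31824).
Verify against each original: 2032 mod 13 = 4, 2032 mod 17 = 9, 2032 mod 16 = 0, 2032 mod 9 = 7.

x ≡ 2032 (mod 31824).


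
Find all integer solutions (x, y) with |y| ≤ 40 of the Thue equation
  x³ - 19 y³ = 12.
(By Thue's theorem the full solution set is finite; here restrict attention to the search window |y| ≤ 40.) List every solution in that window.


The equation is x³ - 19y³ = 12. For fixed y, x³ = 19·y³ + 12, so a solution requires the RHS to be a perfect cube.
Strategy: iterate y from -40 to 40, compute RHS = 19·y³ + 12, and check whether it is a (positive or negative) perfect cube.
Check small values of y:
  y = 0: RHS = 12 is not a perfect cube.
  y = 1: RHS = 31 is not a perfect cube.
  y = -1: RHS = -7 is not a perfect cube.
  y = 2: RHS = 164 is not a perfect cube.
  y = -2: RHS = -140 is not a perfect cube.
  y = 3: RHS = 525 is not a perfect cube.
  y = -3: RHS = -501 is not a perfect cube.
Continuing the search up to |y| = 40 finds no solutions either.
No (x, y) in the scanned range satisfies the equation.

No integer solutions with |y| ≤ 40.


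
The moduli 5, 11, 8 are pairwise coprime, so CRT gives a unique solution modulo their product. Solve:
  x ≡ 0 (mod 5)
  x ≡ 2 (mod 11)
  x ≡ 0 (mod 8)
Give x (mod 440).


Moduli 5, 11, 8 are pairwise coprime; by CRT there is a unique solution modulo M = 5 · 11 · 8 = 440.
Solve pairwise, accumulating the modulus:
  Start with x ≡ 0 (mod 5).
  Combine with x ≡ 2 (mod 11): since gcd(5, 11) = 1, we get a unique residue mod 55.
    Write x = 0 + 5·t and substitute into x ≡ 2 (mod 11): 5·t ≡ 2 − 0 = 2 (mod 11).
    The inverse of 5 mod 11 is 9 (since 5·9 = 45 = 4·11 + 1), so t ≡ 9·2 = 18 ≡ 7 (mod 11).
    Then x = 0 + 5·7 = 35, valid modulo lcm(5, 11) = 55: x ≡ 35 (mod 55).
  Combine with x ≡ 0 (mod 8): since gcd(55, 8) = 1, we get a unique residue mod 440.
    Write x = 35 + 55·t and substitute into x ≡ 0 (mod 8): 55·t ≡ 0 − 35 = -35 (mod 8).
    Reduce coefficients mod 8: 7·t ≡ 5 (mod 8).
    The inverse of 7 mod 8 is 7 (since 7·7 = 49 = 6·8 + 1), so t ≡ 7·5 = 35 ≡ 3 (mod 8).
    Then x = 35 + 55·3 = 200, valid modulo lcm(55, 8) = 440: x ≡ 200 (mod 440).
Verify: 200 mod 5 = 0 ✓, 200 mod 11 = 2 ✓, 200 mod 8 = 0 ✓.

x ≡ 200 (mod 440).
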